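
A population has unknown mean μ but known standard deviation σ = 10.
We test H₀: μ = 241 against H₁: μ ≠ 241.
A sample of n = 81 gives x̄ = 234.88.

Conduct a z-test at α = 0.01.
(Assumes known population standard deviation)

Answer: z = -5.5081, reject H₀

Derivation:
Standard error: SE = σ/√n = 10/√81 = 1.1111
z-statistic: z = (x̄ - μ₀)/SE = (234.88 - 241)/1.1111 = -5.5081
Critical value: ±2.576
p-value < 0.0001
Decision: reject H₀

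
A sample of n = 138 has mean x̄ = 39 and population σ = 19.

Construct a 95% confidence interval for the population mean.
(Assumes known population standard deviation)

Answer: (35.8299, 42.1701)

Derivation:
Confidence level: 95%, α = 0.05
z_0.025 = 1.960
SE = σ/√n = 19/√138 = 1.6174
Margin of error = 1.960 × 1.6174 = 3.1701
CI: x̄ ± margin = 39 ± 3.1701
CI: (35.8299, 42.1701)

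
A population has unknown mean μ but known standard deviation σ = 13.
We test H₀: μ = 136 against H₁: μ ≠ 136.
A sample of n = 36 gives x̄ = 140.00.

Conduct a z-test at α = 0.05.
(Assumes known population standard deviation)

Standard error: SE = σ/√n = 13/√36 = 2.1667
z-statistic: z = (x̄ - μ₀)/SE = (140.00 - 136)/2.1667 = 1.8461
Critical value: ±1.960
p-value = 0.0649
Decision: fail to reject H₀

Answer: z = 1.8461, fail to reject H₀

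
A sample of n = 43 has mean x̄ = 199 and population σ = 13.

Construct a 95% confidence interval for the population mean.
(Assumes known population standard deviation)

Answer: (195.1143, 202.8857)

Derivation:
Confidence level: 95%, α = 0.05
z_0.025 = 1.960
SE = σ/√n = 13/√43 = 1.9825
Margin of error = 1.960 × 1.9825 = 3.8857
CI: x̄ ± margin = 199 ± 3.8857
CI: (195.1143, 202.8857)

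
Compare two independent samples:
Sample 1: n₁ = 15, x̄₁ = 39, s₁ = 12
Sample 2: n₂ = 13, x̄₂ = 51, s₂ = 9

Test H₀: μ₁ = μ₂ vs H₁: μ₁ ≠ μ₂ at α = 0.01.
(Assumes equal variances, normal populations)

Answer: t = -2.9541, reject H₀

Derivation:
Pooled variance: s²_p = [14×12² + 12×9²]/(26) = 114.9231
s_p = 10.7202
SE = s_p×√(1/n₁ + 1/n₂) = 10.7202×√(1/15 + 1/13) = 4.0622
t = (x̄₁ - x̄₂)/SE = (39 - 51)/4.0622 = -2.9541
df = 26, t-critical = ±2.779
Decision: reject H₀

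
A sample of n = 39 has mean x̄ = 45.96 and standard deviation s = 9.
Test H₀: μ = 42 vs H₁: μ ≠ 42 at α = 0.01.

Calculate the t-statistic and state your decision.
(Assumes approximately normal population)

Answer: t = 2.7477, reject H₀

Derivation:
df = n - 1 = 38
SE = s/√n = 9/√39 = 1.4412
t = (x̄ - μ₀)/SE = (45.96 - 42)/1.4412 = 2.7477
Critical value: t_{0.005,38} = ±2.712
p-value ≈ 0.0091
Decision: reject H₀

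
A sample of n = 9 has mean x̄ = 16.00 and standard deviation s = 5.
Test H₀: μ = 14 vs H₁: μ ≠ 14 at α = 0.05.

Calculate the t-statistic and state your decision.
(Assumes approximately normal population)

Answer: t = 1.2000, fail to reject H₀

Derivation:
df = n - 1 = 8
SE = s/√n = 5/√9 = 1.6667
t = (x̄ - μ₀)/SE = (16.00 - 14)/1.6667 = 1.2000
Critical value: t_{0.025,8} = ±2.306
p-value ≈ 0.2645
Decision: fail to reject H₀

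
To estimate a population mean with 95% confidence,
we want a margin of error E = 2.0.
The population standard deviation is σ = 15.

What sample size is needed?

Answer: n = 217

Derivation:
z_0.025 = 1.960
n = (z×σ/E)² = (1.960×15/2.0)²
n = 216.0900
Round up: n = 217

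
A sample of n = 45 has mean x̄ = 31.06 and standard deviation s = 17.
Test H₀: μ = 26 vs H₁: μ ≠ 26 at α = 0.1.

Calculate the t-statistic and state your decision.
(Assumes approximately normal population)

Answer: t = 1.9967, reject H₀

Derivation:
df = n - 1 = 44
SE = s/√n = 17/√45 = 2.5342
t = (x̄ - μ₀)/SE = (31.06 - 26)/2.5342 = 1.9967
Critical value: t_{0.05,44} = ±1.680
p-value ≈ 0.0521
Decision: reject H₀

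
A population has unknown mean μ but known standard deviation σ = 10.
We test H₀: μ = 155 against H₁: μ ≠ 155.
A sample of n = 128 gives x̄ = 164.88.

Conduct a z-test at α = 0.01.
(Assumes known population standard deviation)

Answer: z = 11.1777, reject H₀

Derivation:
Standard error: SE = σ/√n = 10/√128 = 0.8839
z-statistic: z = (x̄ - μ₀)/SE = (164.88 - 155)/0.8839 = 11.1777
Critical value: ±2.576
p-value < 0.0001
Decision: reject H₀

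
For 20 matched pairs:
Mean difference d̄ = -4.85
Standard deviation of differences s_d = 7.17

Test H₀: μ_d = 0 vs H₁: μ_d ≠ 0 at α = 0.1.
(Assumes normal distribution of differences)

df = n - 1 = 19
SE = s_d/√n = 7.17/√20 = 1.6033
t = d̄/SE = -4.85/1.6033 = -3.0250
Critical value: t_{0.05,19} = ±1.729
p-value ≈ 0.0070
Decision: reject H₀

Answer: t = -3.0250, reject H₀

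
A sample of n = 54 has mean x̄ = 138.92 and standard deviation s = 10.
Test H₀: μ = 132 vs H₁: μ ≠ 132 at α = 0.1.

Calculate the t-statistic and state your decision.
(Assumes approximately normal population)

df = n - 1 = 53
SE = s/√n = 10/√54 = 1.3608
t = (x̄ - μ₀)/SE = (138.92 - 132)/1.3608 = 5.0852
Critical value: t_{0.05,53} = ±1.674
p-value < 0.0001
Decision: reject H₀

Answer: t = 5.0852, reject H₀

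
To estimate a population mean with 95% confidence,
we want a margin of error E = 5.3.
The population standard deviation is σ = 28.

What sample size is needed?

Answer: n = 108

Derivation:
z_0.025 = 1.960
n = (z×σ/E)² = (1.960×28/5.3)²
n = 107.2202
Round up: n = 108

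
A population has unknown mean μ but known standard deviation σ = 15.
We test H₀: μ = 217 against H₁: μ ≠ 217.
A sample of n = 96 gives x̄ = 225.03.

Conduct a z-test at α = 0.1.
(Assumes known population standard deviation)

Standard error: SE = σ/√n = 15/√96 = 1.5309
z-statistic: z = (x̄ - μ₀)/SE = (225.03 - 217)/1.5309 = 5.2453
Critical value: ±1.645
p-value < 0.0001
Decision: reject H₀

Answer: z = 5.2453, reject H₀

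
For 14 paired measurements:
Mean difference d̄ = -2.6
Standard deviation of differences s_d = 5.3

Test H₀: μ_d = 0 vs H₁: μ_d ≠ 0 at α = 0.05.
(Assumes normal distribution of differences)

Answer: t = -1.8355, fail to reject H₀

Derivation:
df = n - 1 = 13
SE = s_d/√n = 5.3/√14 = 1.4165
t = d̄/SE = -2.6/1.4165 = -1.8355
Critical value: t_{0.025,13} = ±2.160
p-value ≈ 0.0894
Decision: fail to reject H₀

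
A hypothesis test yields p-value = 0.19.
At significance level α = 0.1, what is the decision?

Compare p-value to α:
0.19 ≥ 0.1
Decision: fail to reject H₀

Answer: fail to reject H₀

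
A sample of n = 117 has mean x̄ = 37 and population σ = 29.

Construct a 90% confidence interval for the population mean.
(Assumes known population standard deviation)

Confidence level: 90%, α = 0.1
z_0.05 = 1.645
SE = σ/√n = 29/√117 = 2.6811
Margin of error = 1.645 × 2.6811 = 4.4104
CI: x̄ ± margin = 37 ± 4.4104
CI: (32.5896, 41.4104)

Answer: (32.5896, 41.4104)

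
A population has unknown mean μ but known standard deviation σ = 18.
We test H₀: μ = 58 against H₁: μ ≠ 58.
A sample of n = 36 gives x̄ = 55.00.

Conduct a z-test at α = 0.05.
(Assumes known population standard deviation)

Standard error: SE = σ/√n = 18/√36 = 3.0000
z-statistic: z = (x̄ - μ₀)/SE = (55.00 - 58)/3.0000 = -1.0000
Critical value: ±1.960
p-value = 0.3173
Decision: fail to reject H₀

Answer: z = -1.0000, fail to reject H₀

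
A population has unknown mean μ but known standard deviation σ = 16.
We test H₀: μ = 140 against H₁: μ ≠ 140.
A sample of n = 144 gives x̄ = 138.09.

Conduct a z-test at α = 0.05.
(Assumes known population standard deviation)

Standard error: SE = σ/√n = 16/√144 = 1.3333
z-statistic: z = (x̄ - μ₀)/SE = (138.09 - 140)/1.3333 = -1.4325
Critical value: ±1.960
p-value = 0.1520
Decision: fail to reject H₀

Answer: z = -1.4325, fail to reject H₀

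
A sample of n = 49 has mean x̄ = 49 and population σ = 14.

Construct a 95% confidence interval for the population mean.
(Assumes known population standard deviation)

Answer: (45.0800, 52.9200)

Derivation:
Confidence level: 95%, α = 0.05
z_0.025 = 1.960
SE = σ/√n = 14/√49 = 2.0000
Margin of error = 1.960 × 2.0000 = 3.9200
CI: x̄ ± margin = 49 ± 3.9200
CI: (45.0800, 52.9200)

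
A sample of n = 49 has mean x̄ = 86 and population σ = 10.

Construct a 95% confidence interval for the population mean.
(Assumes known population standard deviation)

Confidence level: 95%, α = 0.05
z_0.025 = 1.960
SE = σ/√n = 10/√49 = 1.4286
Margin of error = 1.960 × 1.4286 = 2.8001
CI: x̄ ± margin = 86 ± 2.8001
CI: (83.1999, 88.8001)

Answer: (83.1999, 88.8001)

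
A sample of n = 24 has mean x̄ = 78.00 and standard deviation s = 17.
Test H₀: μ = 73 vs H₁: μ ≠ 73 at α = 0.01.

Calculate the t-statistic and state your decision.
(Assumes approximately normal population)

Answer: t = 1.4409, fail to reject H₀

Derivation:
df = n - 1 = 23
SE = s/√n = 17/√24 = 3.4701
t = (x̄ - μ₀)/SE = (78.00 - 73)/3.4701 = 1.4409
Critical value: t_{0.005,23} = ±2.807
p-value ≈ 0.1631
Decision: fail to reject H₀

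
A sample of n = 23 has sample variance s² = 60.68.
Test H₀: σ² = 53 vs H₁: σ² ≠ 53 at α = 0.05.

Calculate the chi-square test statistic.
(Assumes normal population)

df = n - 1 = 22
χ² = (n-1)s²/σ₀² = 22×60.68/53 = 25.1879
Critical values: χ²_{0.975,22} = 10.982, χ²_{0.025,22} = 36.781
Rejection region: χ² < 10.982 or χ² > 36.781
Decision: fail to reject H₀

Answer: χ² = 25.1879, fail to reject H₀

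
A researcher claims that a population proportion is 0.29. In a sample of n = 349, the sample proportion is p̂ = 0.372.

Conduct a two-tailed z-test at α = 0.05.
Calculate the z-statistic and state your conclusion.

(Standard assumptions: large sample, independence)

H₀: p = 0.29, H₁: p ≠ 0.29
Standard error: SE = √(p₀(1-p₀)/n) = √(0.29×0.71/349) = 0.024289
z-statistic: z = (p̂ - p₀)/SE = (0.372 - 0.29)/0.024289 = 3.3760
Critical value: z_0.025 = ±1.960
p-value = 0.0007
Decision: reject H₀ at α = 0.05

Answer: z = 3.3760, reject H₀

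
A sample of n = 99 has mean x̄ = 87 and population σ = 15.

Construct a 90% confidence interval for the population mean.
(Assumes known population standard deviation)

Answer: (84.5200, 89.4800)

Derivation:
Confidence level: 90%, α = 0.1
z_0.05 = 1.645
SE = σ/√n = 15/√99 = 1.5076
Margin of error = 1.645 × 1.5076 = 2.4800
CI: x̄ ± margin = 87 ± 2.4800
CI: (84.5200, 89.4800)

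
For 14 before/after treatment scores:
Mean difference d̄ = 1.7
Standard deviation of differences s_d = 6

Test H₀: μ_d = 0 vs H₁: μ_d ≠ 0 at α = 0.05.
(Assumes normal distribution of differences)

Answer: t = 1.0601, fail to reject H₀

Derivation:
df = n - 1 = 13
SE = s_d/√n = 6/√14 = 1.6036
t = d̄/SE = 1.7/1.6036 = 1.0601
Critical value: t_{0.025,13} = ±2.160
p-value ≈ 0.3084
Decision: fail to reject H₀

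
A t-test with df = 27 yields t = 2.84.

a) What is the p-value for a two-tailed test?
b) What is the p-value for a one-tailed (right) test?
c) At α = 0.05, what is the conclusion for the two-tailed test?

Answer: a) 0.0085, b) 0.0042, c) reject H₀

Derivation:
Using t-distribution with df = 27:
a) Two-tailed: p = 2×P(T > 2.84) = 0.0085
b) One-tailed: p = P(T > 2.84) = 0.0042
c) 0.0085 < 0.05, reject H₀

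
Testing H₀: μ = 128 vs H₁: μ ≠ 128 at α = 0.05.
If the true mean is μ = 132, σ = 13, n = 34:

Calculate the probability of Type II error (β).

SE = σ/√n = 13/√34 = 2.2295
Critical values: μ₀ ± z_0.025×SE = 128 ± 1.960×2.2295
Acceptance region: (123.6302, 132.3698)
Under H₁ (μ = 132): z_high = (132.3698 - 132)/2.2295 = 0.1659, z_low = (123.6302 - 132)/2.2295 = -3.7541
β = P(not reject | H₁) = Φ(0.1659) - Φ(-3.7541) ≈ 0.5658

Answer: β ≈ 0.5658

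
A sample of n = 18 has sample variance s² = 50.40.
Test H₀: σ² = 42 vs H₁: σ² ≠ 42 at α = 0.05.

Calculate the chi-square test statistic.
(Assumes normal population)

Answer: χ² = 20.4000, fail to reject H₀

Derivation:
df = n - 1 = 17
χ² = (n-1)s²/σ₀² = 17×50.40/42 = 20.4000
Critical values: χ²_{0.975,17} = 7.564, χ²_{0.025,17} = 30.191
Rejection region: χ² < 7.564 or χ² > 30.191
Decision: fail to reject H₀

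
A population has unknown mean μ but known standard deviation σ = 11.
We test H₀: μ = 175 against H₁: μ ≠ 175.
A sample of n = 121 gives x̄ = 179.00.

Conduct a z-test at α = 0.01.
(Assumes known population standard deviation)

Standard error: SE = σ/√n = 11/√121 = 1.0000
z-statistic: z = (x̄ - μ₀)/SE = (179.00 - 175)/1.0000 = 4.0000
Critical value: ±2.576
p-value = 0.0001
Decision: reject H₀

Answer: z = 4.0000, reject H₀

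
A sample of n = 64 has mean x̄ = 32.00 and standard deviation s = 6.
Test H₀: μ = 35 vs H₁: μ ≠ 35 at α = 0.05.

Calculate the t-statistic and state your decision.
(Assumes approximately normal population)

df = n - 1 = 63
SE = s/√n = 6/√64 = 0.7500
t = (x̄ - μ₀)/SE = (32.00 - 35)/0.7500 = -4.0000
Critical value: t_{0.025,63} = ±1.998
p-value ≈ 0.0002
Decision: reject H₀

Answer: t = -4.0000, reject H₀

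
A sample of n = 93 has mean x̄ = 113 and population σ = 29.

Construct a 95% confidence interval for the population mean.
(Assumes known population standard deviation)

Answer: (107.1059, 118.8941)

Derivation:
Confidence level: 95%, α = 0.05
z_0.025 = 1.960
SE = σ/√n = 29/√93 = 3.0072
Margin of error = 1.960 × 3.0072 = 5.8941
CI: x̄ ± margin = 113 ± 5.8941
CI: (107.1059, 118.8941)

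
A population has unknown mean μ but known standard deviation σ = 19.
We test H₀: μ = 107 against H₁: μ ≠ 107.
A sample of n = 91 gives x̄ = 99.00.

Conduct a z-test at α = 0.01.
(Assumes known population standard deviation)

Standard error: SE = σ/√n = 19/√91 = 1.9917
z-statistic: z = (x̄ - μ₀)/SE = (99.00 - 107)/1.9917 = -4.0167
Critical value: ±2.576
p-value = 0.0001
Decision: reject H₀

Answer: z = -4.0167, reject H₀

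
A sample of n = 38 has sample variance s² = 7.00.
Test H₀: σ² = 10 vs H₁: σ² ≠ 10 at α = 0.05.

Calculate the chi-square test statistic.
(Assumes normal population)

Answer: χ² = 25.9000, fail to reject H₀

Derivation:
df = n - 1 = 37
χ² = (n-1)s²/σ₀² = 37×7.00/10 = 25.9000
Critical values: χ²_{0.975,37} = 22.106, χ²_{0.025,37} = 55.668
Rejection region: χ² < 22.106 or χ² > 55.668
Decision: fail to reject H₀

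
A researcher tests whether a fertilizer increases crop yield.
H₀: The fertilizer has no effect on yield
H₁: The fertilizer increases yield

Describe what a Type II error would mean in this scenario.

Type I error (α): Rejecting H₀ when H₀ is true
Type II error (β): Failing to reject H₀ when H₁ is true

Answer: Failing to recommend an effective fertilizer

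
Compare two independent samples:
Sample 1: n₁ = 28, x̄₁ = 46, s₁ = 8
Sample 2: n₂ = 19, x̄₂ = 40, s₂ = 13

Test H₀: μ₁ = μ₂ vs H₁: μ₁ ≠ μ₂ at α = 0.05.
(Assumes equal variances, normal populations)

Answer: t = 1.9607, fail to reject H₀

Derivation:
Pooled variance: s²_p = [27×8² + 18×13²]/(45) = 106.0000
s_p = 10.2956
SE = s_p×√(1/n₁ + 1/n₂) = 10.2956×√(1/28 + 1/19) = 3.0602
t = (x̄₁ - x̄₂)/SE = (46 - 40)/3.0602 = 1.9607
df = 45, t-critical = ±2.014
Decision: fail to reject H₀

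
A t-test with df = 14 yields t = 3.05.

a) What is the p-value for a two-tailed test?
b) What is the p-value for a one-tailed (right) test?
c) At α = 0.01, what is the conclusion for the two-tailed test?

Using t-distribution with df = 14:
a) Two-tailed: p = 2×P(T > 3.05) = 0.0086
b) One-tailed: p = P(T > 3.05) = 0.0043
c) 0.0086 < 0.01, reject H₀

Answer: a) 0.0086, b) 0.0043, c) reject H₀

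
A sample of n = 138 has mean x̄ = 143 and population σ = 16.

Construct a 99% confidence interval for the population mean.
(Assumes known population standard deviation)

Confidence level: 99%, α = 0.01
z_0.005 = 2.576
SE = σ/√n = 16/√138 = 1.3620
Margin of error = 2.576 × 1.3620 = 3.5085
CI: x̄ ± margin = 143 ± 3.5085
CI: (139.4915, 146.5085)

Answer: (139.4915, 146.5085)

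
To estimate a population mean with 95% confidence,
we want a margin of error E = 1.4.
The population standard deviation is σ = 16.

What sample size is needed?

Answer: n = 502

Derivation:
z_0.025 = 1.960
n = (z×σ/E)² = (1.960×16/1.4)²
n = 501.7600
Round up: n = 502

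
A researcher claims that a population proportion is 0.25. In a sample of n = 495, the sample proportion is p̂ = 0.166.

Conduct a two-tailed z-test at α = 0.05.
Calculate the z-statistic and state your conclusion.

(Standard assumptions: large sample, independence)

H₀: p = 0.25, H₁: p ≠ 0.25
Standard error: SE = √(p₀(1-p₀)/n) = √(0.25×0.75/495) = 0.019462
z-statistic: z = (p̂ - p₀)/SE = (0.166 - 0.25)/0.019462 = -4.3161
Critical value: z_0.025 = ±1.960
p-value < 0.0001
Decision: reject H₀ at α = 0.05

Answer: z = -4.3161, reject H₀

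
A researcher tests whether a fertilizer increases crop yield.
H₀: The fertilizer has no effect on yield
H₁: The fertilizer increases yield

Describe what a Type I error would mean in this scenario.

Answer: Concluding the fertilizer works when it doesn't

Derivation:
Type I error: rejecting H₀ when it is actually true (false positive).
Type II error: failing to reject H₀ when H₁ is actually true (false negative).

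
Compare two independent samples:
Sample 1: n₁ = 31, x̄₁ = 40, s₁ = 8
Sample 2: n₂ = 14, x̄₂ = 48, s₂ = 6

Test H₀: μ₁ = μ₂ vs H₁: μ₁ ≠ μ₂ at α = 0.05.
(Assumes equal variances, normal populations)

Answer: t = -3.3339, reject H₀

Derivation:
Pooled variance: s²_p = [30×8² + 13×6²]/(43) = 55.5349
s_p = 7.4522
SE = s_p×√(1/n₁ + 1/n₂) = 7.4522×√(1/31 + 1/14) = 2.3996
t = (x̄₁ - x̄₂)/SE = (40 - 48)/2.3996 = -3.3339
df = 43, t-critical = ±2.017
Decision: reject H₀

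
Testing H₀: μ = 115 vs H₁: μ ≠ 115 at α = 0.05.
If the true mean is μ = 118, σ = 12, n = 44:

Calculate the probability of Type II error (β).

SE = σ/√n = 12/√44 = 1.8091
Critical values: μ₀ ± z_0.025×SE = 115 ± 1.960×1.8091
Acceptance region: (111.4542, 118.5458)
Under H₁ (μ = 118): z_high = (118.5458 - 118)/1.8091 = 0.3017, z_low = (111.4542 - 118)/1.8091 = -3.6183
β = P(not reject | H₁) = Φ(0.3017) - Φ(-3.6183) ≈ 0.6184

Answer: β ≈ 0.6184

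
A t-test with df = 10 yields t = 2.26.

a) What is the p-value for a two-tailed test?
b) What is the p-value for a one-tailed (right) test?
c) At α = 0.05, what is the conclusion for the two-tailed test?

Using t-distribution with df = 10:
a) Two-tailed: p = 2×P(T > 2.26) = 0.0474
b) One-tailed: p = P(T > 2.26) = 0.0237
c) 0.0474 < 0.05, reject H₀

Answer: a) 0.0474, b) 0.0237, c) reject H₀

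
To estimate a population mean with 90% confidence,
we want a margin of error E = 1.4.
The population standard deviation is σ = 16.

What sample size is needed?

z_0.05 = 1.645
n = (z×σ/E)² = (1.645×16/1.4)²
n = 353.4400
Round up: n = 354

Answer: n = 354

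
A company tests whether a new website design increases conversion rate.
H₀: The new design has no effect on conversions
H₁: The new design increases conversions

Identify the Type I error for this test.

Type I error (α): Rejecting H₀ when H₀ is true
Type II error (β): Failing to reject H₀ when H₁ is true

Answer: Switching to a new design that doesn't actually help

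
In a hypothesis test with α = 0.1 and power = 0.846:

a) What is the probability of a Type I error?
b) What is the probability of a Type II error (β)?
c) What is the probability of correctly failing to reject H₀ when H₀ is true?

a) Type I error probability = α = 0.1
b) Power = P(reject H₀ | H₁ true) = 1 - β = 0.846, so Type II error probability = β = 1 - Power = 0.154
c) P(fail to reject H₀ | H₀ true) = 1 - α = 0.9

Answer: a) 0.1, b) 0.154, c) 0.9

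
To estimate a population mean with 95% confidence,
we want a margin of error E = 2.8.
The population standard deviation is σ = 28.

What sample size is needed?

z_0.025 = 1.960
n = (z×σ/E)² = (1.960×28/2.8)²
n = 384.1600
Round up: n = 385

Answer: n = 385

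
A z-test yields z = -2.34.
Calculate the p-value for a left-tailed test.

Answer: p-value ≈ 0.0096

Derivation:
For z = -2.34:
p = P(Z < -2.34) = Φ(-2.34) = 0.0096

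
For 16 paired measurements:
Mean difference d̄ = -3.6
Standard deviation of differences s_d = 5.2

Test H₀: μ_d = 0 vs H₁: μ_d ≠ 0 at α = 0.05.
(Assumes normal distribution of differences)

Answer: t = -2.7692, reject H₀

Derivation:
df = n - 1 = 15
SE = s_d/√n = 5.2/√16 = 1.3000
t = d̄/SE = -3.6/1.3000 = -2.7692
Critical value: t_{0.025,15} = ±2.131
p-value ≈ 0.0143
Decision: reject H₀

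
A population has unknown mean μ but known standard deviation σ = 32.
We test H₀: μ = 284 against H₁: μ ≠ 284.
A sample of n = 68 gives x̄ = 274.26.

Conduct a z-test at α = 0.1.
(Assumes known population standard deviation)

Standard error: SE = σ/√n = 32/√68 = 3.8806
z-statistic: z = (x̄ - μ₀)/SE = (274.26 - 284)/3.8806 = -2.5099
Critical value: ±1.645
p-value = 0.0121
Decision: reject H₀

Answer: z = -2.5099, reject H₀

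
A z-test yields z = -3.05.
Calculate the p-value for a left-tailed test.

Answer: p-value ≈ 0.0011

Derivation:
For z = -3.05:
p = P(Z < -3.05) = Φ(-3.05) = 0.0011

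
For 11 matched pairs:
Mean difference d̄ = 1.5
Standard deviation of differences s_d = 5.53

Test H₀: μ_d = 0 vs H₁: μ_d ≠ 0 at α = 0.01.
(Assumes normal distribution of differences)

df = n - 1 = 10
SE = s_d/√n = 5.53/√11 = 1.6674
t = d̄/SE = 1.5/1.6674 = 0.8996
Critical value: t_{0.005,10} = ±3.169
p-value ≈ 0.3895
Decision: fail to reject H₀

Answer: t = 0.8996, fail to reject H₀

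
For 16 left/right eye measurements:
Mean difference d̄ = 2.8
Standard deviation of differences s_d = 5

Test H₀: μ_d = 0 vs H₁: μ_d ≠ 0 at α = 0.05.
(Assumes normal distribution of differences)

Answer: t = 2.2400, reject H₀

Derivation:
df = n - 1 = 15
SE = s_d/√n = 5/√16 = 1.2500
t = d̄/SE = 2.8/1.2500 = 2.2400
Critical value: t_{0.025,15} = ±2.131
p-value ≈ 0.0407
Decision: reject H₀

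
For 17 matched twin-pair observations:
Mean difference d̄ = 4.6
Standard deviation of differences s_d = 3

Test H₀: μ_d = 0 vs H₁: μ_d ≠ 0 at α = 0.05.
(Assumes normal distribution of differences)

Answer: t = 6.3222, reject H₀

Derivation:
df = n - 1 = 16
SE = s_d/√n = 3/√17 = 0.7276
t = d̄/SE = 4.6/0.7276 = 6.3222
Critical value: t_{0.025,16} = ±2.120
p-value < 0.0001
Decision: reject H₀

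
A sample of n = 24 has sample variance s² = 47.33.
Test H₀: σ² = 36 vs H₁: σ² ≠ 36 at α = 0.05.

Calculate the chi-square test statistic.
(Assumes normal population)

df = n - 1 = 23
χ² = (n-1)s²/σ₀² = 23×47.33/36 = 30.2386
Critical values: χ²_{0.975,23} = 11.689, χ²_{0.025,23} = 38.076
Rejection region: χ² < 11.689 or χ² > 38.076
Decision: fail to reject H₀

Answer: χ² = 30.2386, fail to reject H₀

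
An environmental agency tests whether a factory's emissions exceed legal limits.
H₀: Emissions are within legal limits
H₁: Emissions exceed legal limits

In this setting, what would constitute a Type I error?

Answer: Citing a compliant factory for excess emissions

Derivation:
Type I error (α): Rejecting H₀ when H₀ is true
Type II error (β): Failing to reject H₀ when H₁ is true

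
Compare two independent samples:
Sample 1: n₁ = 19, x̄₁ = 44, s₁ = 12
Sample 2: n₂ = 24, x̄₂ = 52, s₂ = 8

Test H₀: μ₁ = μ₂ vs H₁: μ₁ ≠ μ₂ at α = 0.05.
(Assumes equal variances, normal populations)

Answer: t = -2.6167, reject H₀

Derivation:
Pooled variance: s²_p = [18×12² + 23×8²]/(41) = 99.1220
s_p = 9.9560
SE = s_p×√(1/n₁ + 1/n₂) = 9.9560×√(1/19 + 1/24) = 3.0573
t = (x̄₁ - x̄₂)/SE = (44 - 52)/3.0573 = -2.6167
df = 41, t-critical = ±2.020
Decision: reject H₀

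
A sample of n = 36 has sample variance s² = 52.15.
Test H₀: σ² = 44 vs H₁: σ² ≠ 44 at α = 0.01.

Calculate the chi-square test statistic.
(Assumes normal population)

Answer: χ² = 41.4830, fail to reject H₀

Derivation:
df = n - 1 = 35
χ² = (n-1)s²/σ₀² = 35×52.15/44 = 41.4830
Critical values: χ²_{0.995,35} = 17.192, χ²_{0.005,35} = 60.275
Rejection region: χ² < 17.192 or χ² > 60.275
Decision: fail to reject H₀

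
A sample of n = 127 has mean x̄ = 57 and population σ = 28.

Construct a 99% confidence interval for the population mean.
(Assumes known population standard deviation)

Answer: (50.5997, 63.4003)

Derivation:
Confidence level: 99%, α = 0.01
z_0.005 = 2.576
SE = σ/√n = 28/√127 = 2.4846
Margin of error = 2.576 × 2.4846 = 6.4003
CI: x̄ ± margin = 57 ± 6.4003
CI: (50.5997, 63.4003)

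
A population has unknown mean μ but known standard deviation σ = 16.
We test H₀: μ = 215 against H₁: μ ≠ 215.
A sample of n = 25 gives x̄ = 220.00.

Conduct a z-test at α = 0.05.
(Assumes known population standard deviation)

Answer: z = 1.5625, fail to reject H₀

Derivation:
Standard error: SE = σ/√n = 16/√25 = 3.2000
z-statistic: z = (x̄ - μ₀)/SE = (220.00 - 215)/3.2000 = 1.5625
Critical value: ±1.960
p-value = 0.1182
Decision: fail to reject H₀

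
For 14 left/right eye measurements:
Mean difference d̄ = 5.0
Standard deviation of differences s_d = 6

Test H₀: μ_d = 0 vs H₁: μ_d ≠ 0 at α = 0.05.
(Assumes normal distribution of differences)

Answer: t = 3.1180, reject H₀

Derivation:
df = n - 1 = 13
SE = s_d/√n = 6/√14 = 1.6036
t = d̄/SE = 5.0/1.6036 = 3.1180
Critical value: t_{0.025,13} = ±2.160
p-value ≈ 0.0082
Decision: reject H₀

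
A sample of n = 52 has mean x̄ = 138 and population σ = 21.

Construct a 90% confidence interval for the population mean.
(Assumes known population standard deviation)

Confidence level: 90%, α = 0.1
z_0.05 = 1.645
SE = σ/√n = 21/√52 = 2.9122
Margin of error = 1.645 × 2.9122 = 4.7906
CI: x̄ ± margin = 138 ± 4.7906
CI: (133.2094, 142.7906)

Answer: (133.2094, 142.7906)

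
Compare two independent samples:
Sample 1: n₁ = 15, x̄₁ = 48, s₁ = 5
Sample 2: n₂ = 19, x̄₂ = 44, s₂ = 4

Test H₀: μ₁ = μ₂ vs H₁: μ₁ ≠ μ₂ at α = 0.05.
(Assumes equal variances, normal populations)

Answer: t = 2.5937, reject H₀

Derivation:
Pooled variance: s²_p = [14×5² + 18×4²]/(32) = 19.9375
s_p = 4.4651
SE = s_p×√(1/n₁ + 1/n₂) = 4.4651×√(1/15 + 1/19) = 1.5422
t = (x̄₁ - x̄₂)/SE = (48 - 44)/1.5422 = 2.5937
df = 32, t-critical = ±2.037
Decision: reject H₀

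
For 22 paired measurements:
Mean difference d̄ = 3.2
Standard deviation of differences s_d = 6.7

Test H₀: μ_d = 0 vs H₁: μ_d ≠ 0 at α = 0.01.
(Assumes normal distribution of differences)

df = n - 1 = 21
SE = s_d/√n = 6.7/√22 = 1.4284
t = d̄/SE = 3.2/1.4284 = 2.2403
Critical value: t_{0.005,21} = ±2.831
p-value ≈ 0.0360
Decision: fail to reject H₀

Answer: t = 2.2403, fail to reject H₀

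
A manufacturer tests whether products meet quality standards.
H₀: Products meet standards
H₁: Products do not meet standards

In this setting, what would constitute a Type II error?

A Type I error (probability α) occurs when we reject a true H₀.
A Type II error (probability β) occurs when we fail to reject a false H₀.

Answer: Accepting products as meeting standards when they don't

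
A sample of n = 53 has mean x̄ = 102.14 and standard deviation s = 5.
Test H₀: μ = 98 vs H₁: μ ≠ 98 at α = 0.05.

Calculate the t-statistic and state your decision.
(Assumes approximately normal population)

df = n - 1 = 52
SE = s/√n = 5/√53 = 0.6868
t = (x̄ - μ₀)/SE = (102.14 - 98)/0.6868 = 6.0280
Critical value: t_{0.025,52} = ±2.007
p-value < 0.0001
Decision: reject H₀

Answer: t = 6.0280, reject H₀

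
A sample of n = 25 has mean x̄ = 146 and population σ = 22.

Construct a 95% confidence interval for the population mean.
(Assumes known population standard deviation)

Answer: (137.3760, 154.6240)

Derivation:
Confidence level: 95%, α = 0.05
z_0.025 = 1.960
SE = σ/√n = 22/√25 = 4.4000
Margin of error = 1.960 × 4.4000 = 8.6240
CI: x̄ ± margin = 146 ± 8.6240
CI: (137.3760, 154.6240)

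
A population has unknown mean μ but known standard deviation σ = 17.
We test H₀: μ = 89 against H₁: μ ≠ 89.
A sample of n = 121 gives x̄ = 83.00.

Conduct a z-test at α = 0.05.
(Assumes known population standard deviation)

Standard error: SE = σ/√n = 17/√121 = 1.5455
z-statistic: z = (x̄ - μ₀)/SE = (83.00 - 89)/1.5455 = -3.8822
Critical value: ±1.960
p-value = 0.0001
Decision: reject H₀

Answer: z = -3.8822, reject H₀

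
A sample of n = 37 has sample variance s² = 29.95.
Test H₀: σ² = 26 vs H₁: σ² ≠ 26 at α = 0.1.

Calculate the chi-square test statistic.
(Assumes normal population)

Answer: χ² = 41.4692, fail to reject H₀

Derivation:
df = n - 1 = 36
χ² = (n-1)s²/σ₀² = 36×29.95/26 = 41.4692
Critical values: χ²_{0.95,36} = 23.269, χ²_{0.05,36} = 50.998
Rejection region: χ² < 23.269 or χ² > 50.998
Decision: fail to reject H₀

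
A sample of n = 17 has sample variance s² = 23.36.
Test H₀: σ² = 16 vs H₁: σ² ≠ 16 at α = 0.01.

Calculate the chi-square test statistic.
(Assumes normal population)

df = n - 1 = 16
χ² = (n-1)s²/σ₀² = 16×23.36/16 = 23.3600
Critical values: χ²_{0.995,16} = 5.142, χ²_{0.005,16} = 34.267
Rejection region: χ² < 5.142 or χ² > 34.267
Decision: fail to reject H₀

Answer: χ² = 23.3600, fail to reject H₀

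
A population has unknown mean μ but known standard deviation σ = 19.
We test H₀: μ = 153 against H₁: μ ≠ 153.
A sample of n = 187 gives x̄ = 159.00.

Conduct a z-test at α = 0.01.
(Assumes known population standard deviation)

Answer: z = 4.3184, reject H₀

Derivation:
Standard error: SE = σ/√n = 19/√187 = 1.3894
z-statistic: z = (x̄ - μ₀)/SE = (159.00 - 153)/1.3894 = 4.3184
Critical value: ±2.576
p-value < 0.0001
Decision: reject H₀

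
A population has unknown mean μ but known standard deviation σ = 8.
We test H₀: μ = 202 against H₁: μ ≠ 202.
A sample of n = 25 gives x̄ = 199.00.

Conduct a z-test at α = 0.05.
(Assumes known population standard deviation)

Standard error: SE = σ/√n = 8/√25 = 1.6000
z-statistic: z = (x̄ - μ₀)/SE = (199.00 - 202)/1.6000 = -1.8750
Critical value: ±1.960
p-value = 0.0608
Decision: fail to reject H₀

Answer: z = -1.8750, fail to reject H₀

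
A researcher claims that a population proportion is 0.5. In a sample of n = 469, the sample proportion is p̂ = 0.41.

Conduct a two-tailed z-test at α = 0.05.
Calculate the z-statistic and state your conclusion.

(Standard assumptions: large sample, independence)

Answer: z = -3.8981, reject H₀

Derivation:
H₀: p = 0.5, H₁: p ≠ 0.5
Standard error: SE = √(p₀(1-p₀)/n) = √(0.5×0.5/469) = 0.023088
z-statistic: z = (p̂ - p₀)/SE = (0.41 - 0.5)/0.023088 = -3.8981
Critical value: z_0.025 = ±1.960
p-value = 0.0001
Decision: reject H₀ at α = 0.05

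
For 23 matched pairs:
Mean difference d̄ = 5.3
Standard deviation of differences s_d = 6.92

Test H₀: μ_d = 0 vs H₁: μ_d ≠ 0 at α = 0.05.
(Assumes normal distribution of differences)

Answer: t = 3.6732, reject H₀

Derivation:
df = n - 1 = 22
SE = s_d/√n = 6.92/√23 = 1.4429
t = d̄/SE = 5.3/1.4429 = 3.6732
Critical value: t_{0.025,22} = ±2.074
p-value ≈ 0.0013
Decision: reject H₀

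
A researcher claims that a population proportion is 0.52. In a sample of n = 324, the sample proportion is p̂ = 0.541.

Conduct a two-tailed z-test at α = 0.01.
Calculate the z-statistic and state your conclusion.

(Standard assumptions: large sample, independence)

Answer: z = 0.7566, fail to reject H₀

Derivation:
H₀: p = 0.52, H₁: p ≠ 0.52
Standard error: SE = √(p₀(1-p₀)/n) = √(0.52×0.48/324) = 0.027756
z-statistic: z = (p̂ - p₀)/SE = (0.541 - 0.52)/0.027756 = 0.7566
Critical value: z_0.005 = ±2.576
p-value = 0.4493
Decision: fail to reject H₀ at α = 0.01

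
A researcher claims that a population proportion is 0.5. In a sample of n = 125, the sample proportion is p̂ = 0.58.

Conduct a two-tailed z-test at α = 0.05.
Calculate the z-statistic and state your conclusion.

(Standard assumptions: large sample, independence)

H₀: p = 0.5, H₁: p ≠ 0.5
Standard error: SE = √(p₀(1-p₀)/n) = √(0.5×0.5/125) = 0.044721
z-statistic: z = (p̂ - p₀)/SE = (0.58 - 0.5)/0.044721 = 1.7889
Critical value: z_0.025 = ±1.960
p-value = 0.0736
Decision: fail to reject H₀ at α = 0.05

Answer: z = 1.7889, fail to reject H₀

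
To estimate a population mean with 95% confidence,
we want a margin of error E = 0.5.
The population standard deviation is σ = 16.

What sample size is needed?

z_0.025 = 1.960
n = (z×σ/E)² = (1.960×16/0.5)²
n = 3933.7984
Round up: n = 3934

Answer: n = 3934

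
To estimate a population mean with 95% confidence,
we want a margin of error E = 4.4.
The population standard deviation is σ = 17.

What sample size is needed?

Answer: n = 58

Derivation:
z_0.025 = 1.960
n = (z×σ/E)² = (1.960×17/4.4)²
n = 57.3462
Round up: n = 58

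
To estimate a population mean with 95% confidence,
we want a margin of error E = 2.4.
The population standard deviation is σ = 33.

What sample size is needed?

z_0.025 = 1.960
n = (z×σ/E)² = (1.960×33/2.4)²
n = 726.3025
Round up: n = 727

Answer: n = 727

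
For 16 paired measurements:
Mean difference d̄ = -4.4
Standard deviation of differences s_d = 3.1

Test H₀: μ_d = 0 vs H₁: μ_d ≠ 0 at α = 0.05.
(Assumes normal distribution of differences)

df = n - 1 = 15
SE = s_d/√n = 3.1/√16 = 0.7750
t = d̄/SE = -4.4/0.7750 = -5.6774
Critical value: t_{0.025,15} = ±2.131
p-value < 0.0001
Decision: reject H₀

Answer: t = -5.6774, reject H₀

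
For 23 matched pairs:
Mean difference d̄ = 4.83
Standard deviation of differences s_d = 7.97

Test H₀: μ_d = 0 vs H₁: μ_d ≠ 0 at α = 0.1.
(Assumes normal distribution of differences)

Answer: t = 2.9063, reject H₀

Derivation:
df = n - 1 = 22
SE = s_d/√n = 7.97/√23 = 1.6619
t = d̄/SE = 4.83/1.6619 = 2.9063
Critical value: t_{0.05,22} = ±1.717
p-value ≈ 0.0082
Decision: reject H₀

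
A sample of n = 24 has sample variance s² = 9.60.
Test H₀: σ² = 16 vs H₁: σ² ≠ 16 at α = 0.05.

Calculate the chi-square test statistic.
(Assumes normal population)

Answer: χ² = 13.8000, fail to reject H₀

Derivation:
df = n - 1 = 23
χ² = (n-1)s²/σ₀² = 23×9.60/16 = 13.8000
Critical values: χ²_{0.975,23} = 11.689, χ²_{0.025,23} = 38.076
Rejection region: χ² < 11.689 or χ² > 38.076
Decision: fail to reject H₀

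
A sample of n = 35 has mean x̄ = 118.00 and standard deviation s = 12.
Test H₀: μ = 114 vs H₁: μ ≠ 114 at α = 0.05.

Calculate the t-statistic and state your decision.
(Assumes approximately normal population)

df = n - 1 = 34
SE = s/√n = 12/√35 = 2.0284
t = (x̄ - μ₀)/SE = (118.00 - 114)/2.0284 = 1.9720
Critical value: t_{0.025,34} = ±2.032
p-value ≈ 0.0568
Decision: fail to reject H₀

Answer: t = 1.9720, fail to reject H₀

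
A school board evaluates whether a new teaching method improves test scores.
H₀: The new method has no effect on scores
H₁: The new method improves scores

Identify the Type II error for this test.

Answer: Failing to adopt an effective teaching method

Derivation:
A Type I error (probability α) occurs when we reject a true H₀.
A Type II error (probability β) occurs when we fail to reject a false H₀.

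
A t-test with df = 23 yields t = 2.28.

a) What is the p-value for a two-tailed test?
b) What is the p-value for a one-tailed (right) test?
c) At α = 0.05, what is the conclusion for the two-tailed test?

Using t-distribution with df = 23:
a) Two-tailed: p = 2×P(T > 2.28) = 0.0322
b) One-tailed: p = P(T > 2.28) = 0.0161
c) 0.0322 < 0.05, reject H₀

Answer: a) 0.0322, b) 0.0161, c) reject H₀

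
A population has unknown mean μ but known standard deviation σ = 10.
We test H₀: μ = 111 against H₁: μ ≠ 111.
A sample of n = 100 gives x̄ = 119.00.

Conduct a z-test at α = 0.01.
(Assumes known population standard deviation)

Answer: z = 8.0000, reject H₀

Derivation:
Standard error: SE = σ/√n = 10/√100 = 1.0000
z-statistic: z = (x̄ - μ₀)/SE = (119.00 - 111)/1.0000 = 8.0000
Critical value: ±2.576
p-value < 0.0001
Decision: reject H₀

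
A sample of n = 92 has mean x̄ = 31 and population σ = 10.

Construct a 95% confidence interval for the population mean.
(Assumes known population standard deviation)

Confidence level: 95%, α = 0.05
z_0.025 = 1.960
SE = σ/√n = 10/√92 = 1.0426
Margin of error = 1.960 × 1.0426 = 2.0435
CI: x̄ ± margin = 31 ± 2.0435
CI: (28.9565, 33.0435)

Answer: (28.9565, 33.0435)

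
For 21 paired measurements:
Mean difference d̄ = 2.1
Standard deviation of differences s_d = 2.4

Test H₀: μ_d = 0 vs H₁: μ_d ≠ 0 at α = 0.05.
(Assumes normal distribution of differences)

Answer: t = 4.0099, reject H₀

Derivation:
df = n - 1 = 20
SE = s_d/√n = 2.4/√21 = 0.5237
t = d̄/SE = 2.1/0.5237 = 4.0099
Critical value: t_{0.025,20} = ±2.086
p-value ≈ 0.0007
Decision: reject H₀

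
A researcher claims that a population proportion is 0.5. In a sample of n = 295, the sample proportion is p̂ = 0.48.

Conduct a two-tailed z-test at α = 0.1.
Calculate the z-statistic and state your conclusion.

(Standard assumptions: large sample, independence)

Answer: z = -0.6870, fail to reject H₀

Derivation:
H₀: p = 0.5, H₁: p ≠ 0.5
Standard error: SE = √(p₀(1-p₀)/n) = √(0.5×0.5/295) = 0.029111
z-statistic: z = (p̂ - p₀)/SE = (0.48 - 0.5)/0.029111 = -0.6870
Critical value: z_0.05 = ±1.645
p-value = 0.4921
Decision: fail to reject H₀ at α = 0.1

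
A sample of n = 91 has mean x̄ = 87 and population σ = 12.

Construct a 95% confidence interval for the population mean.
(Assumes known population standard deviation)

Answer: (84.5345, 89.4655)

Derivation:
Confidence level: 95%, α = 0.05
z_0.025 = 1.960
SE = σ/√n = 12/√91 = 1.2579
Margin of error = 1.960 × 1.2579 = 2.4655
CI: x̄ ± margin = 87 ± 2.4655
CI: (84.5345, 89.4655)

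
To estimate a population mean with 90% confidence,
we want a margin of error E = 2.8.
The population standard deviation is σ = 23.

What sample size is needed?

Answer: n = 183

Derivation:
z_0.05 = 1.645
n = (z×σ/E)² = (1.645×23/2.8)²
n = 182.5877
Round up: n = 183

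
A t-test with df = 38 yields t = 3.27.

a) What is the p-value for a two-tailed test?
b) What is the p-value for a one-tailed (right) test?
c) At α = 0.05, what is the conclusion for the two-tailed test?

Answer: a) 0.0023, b) 0.0011, c) reject H₀

Derivation:
Using t-distribution with df = 38:
a) Two-tailed: p = 2×P(T > 3.27) = 0.0023
b) One-tailed: p = P(T > 3.27) = 0.0011
c) 0.0023 < 0.05, reject H₀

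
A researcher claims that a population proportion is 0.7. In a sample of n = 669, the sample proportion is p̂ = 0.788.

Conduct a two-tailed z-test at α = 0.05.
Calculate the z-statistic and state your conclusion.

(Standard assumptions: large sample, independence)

Answer: z = 4.9670, reject H₀

Derivation:
H₀: p = 0.7, H₁: p ≠ 0.7
Standard error: SE = √(p₀(1-p₀)/n) = √(0.7×0.3/669) = 0.017717
z-statistic: z = (p̂ - p₀)/SE = (0.788 - 0.7)/0.017717 = 4.9670
Critical value: z_0.025 = ±1.960
p-value < 0.0001
Decision: reject H₀ at α = 0.05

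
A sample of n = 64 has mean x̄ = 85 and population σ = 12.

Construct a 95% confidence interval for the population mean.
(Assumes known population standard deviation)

Confidence level: 95%, α = 0.05
z_0.025 = 1.960
SE = σ/√n = 12/√64 = 1.5000
Margin of error = 1.960 × 1.5000 = 2.9400
CI: x̄ ± margin = 85 ± 2.9400
CI: (82.0600, 87.9400)

Answer: (82.0600, 87.9400)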